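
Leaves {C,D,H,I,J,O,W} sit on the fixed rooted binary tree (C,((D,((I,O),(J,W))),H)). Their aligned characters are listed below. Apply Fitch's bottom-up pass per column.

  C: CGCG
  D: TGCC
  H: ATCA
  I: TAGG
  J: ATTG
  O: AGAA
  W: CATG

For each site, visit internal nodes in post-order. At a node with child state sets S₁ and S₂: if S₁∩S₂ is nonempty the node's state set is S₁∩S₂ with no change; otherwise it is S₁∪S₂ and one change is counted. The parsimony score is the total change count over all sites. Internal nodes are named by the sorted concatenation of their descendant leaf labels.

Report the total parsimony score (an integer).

site 0, node IO: I={T} ∪ O={A} → {A,T} (+1)
site 0, node JW: J={A} ∪ W={C} → {A,C} (+1)
site 0, node IJOW: IO={A,T} ∩ JW={A,C} → {A} (+0)
site 0, node DIJOW: D={T} ∪ IJOW={A} → {A,T} (+1)
site 0, node DHIJOW: DIJOW={A,T} ∩ H={A} → {A} (+0)
site 0, node CDHIJOW: C={C} ∪ DHIJOW={A} → {A,C} (+1)
site 1, node IO: I={A} ∪ O={G} → {A,G} (+1)
site 1, node JW: J={T} ∪ W={A} → {A,T} (+1)
site 1, node IJOW: IO={A,G} ∩ JW={A,T} → {A} (+0)
site 1, node DIJOW: D={G} ∪ IJOW={A} → {A,G} (+1)
site 1, node DHIJOW: DIJOW={A,G} ∪ H={T} → {A,G,T} (+1)
site 1, node CDHIJOW: C={G} ∩ DHIJOW={A,G,T} → {G} (+0)
site 2, node IO: I={G} ∪ O={A} → {A,G} (+1)
site 2, node JW: J={T} ∩ W={T} → {T} (+0)
site 2, node IJOW: IO={A,G} ∪ JW={T} → {A,G,T} (+1)
site 2, node DIJOW: D={C} ∪ IJOW={A,G,T} → {A,C,G,T} (+1)
site 2, node DHIJOW: DIJOW={A,C,G,T} ∩ H={C} → {C} (+0)
site 2, node CDHIJOW: C={C} ∩ DHIJOW={C} → {C} (+0)
site 3, node IO: I={G} ∪ O={A} → {A,G} (+1)
site 3, node JW: J={G} ∩ W={G} → {G} (+0)
site 3, node IJOW: IO={A,G} ∩ JW={G} → {G} (+0)
site 3, node DIJOW: D={C} ∪ IJOW={G} → {C,G} (+1)
site 3, node DHIJOW: DIJOW={C,G} ∪ H={A} → {A,C,G} (+1)
site 3, node CDHIJOW: C={G} ∩ DHIJOW={A,C,G} → {G} (+0)
per-site changes: [4, 4, 3, 3]; total = 14

14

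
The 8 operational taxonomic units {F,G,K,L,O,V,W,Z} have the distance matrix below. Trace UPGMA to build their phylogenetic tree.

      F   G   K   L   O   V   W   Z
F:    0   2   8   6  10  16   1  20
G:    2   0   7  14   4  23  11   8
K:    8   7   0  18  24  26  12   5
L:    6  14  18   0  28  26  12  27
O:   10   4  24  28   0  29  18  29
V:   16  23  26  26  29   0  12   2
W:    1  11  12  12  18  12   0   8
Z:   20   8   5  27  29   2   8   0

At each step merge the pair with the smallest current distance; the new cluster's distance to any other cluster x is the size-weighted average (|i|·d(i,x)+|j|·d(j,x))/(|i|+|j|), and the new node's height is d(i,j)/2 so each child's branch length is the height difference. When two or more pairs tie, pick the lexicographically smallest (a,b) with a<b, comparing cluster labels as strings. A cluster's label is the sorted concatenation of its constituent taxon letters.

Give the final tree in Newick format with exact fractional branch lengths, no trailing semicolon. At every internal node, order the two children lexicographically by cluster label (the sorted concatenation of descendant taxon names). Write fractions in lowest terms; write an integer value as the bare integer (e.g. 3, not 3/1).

step 1: merge (F,W) at d=1; branch lengths F→1/2, W→1/2; new cluster FW
  updated: d(FW,G)=13/2, d(FW,K)=10, d(FW,L)=9, d(FW,O)=14, d(FW,V)=14, d(FW,Z)=14
step 2: merge (V,Z) at d=2; branch lengths V→1, Z→1; new cluster VZ
  updated: d(FW,VZ)=14, d(G,VZ)=31/2, d(K,VZ)=31/2, d(L,VZ)=53/2, d(O,VZ)=29
step 3: merge (G,O) at d=4; branch lengths G→2, O→2; new cluster GO
  updated: d(FW,GO)=41/4, d(GO,K)=31/2, d(GO,L)=21, d(GO,VZ)=89/4
step 4: merge (FW,L) at d=9; branch lengths FW→4, L→9/2; new cluster FLW
  updated: d(FLW,GO)=83/6, d(FLW,K)=38/3, d(FLW,VZ)=109/6
step 5: merge (FLW,K) at d=38/3; branch lengths FLW→11/6, K→19/3; new cluster FKLW
  updated: d(FKLW,GO)=57/4, d(FKLW,VZ)=35/2
step 6: merge (FKLW,GO) at d=57/4; branch lengths FKLW→19/24, GO→41/8; new cluster FGKLOW
  updated: d(FGKLOW,VZ)=229/12
step 7: merge (FGKLOW,VZ) at d=229/12; branch lengths FGKLOW→29/12, VZ→205/24; new cluster FGKLOVWZ
final tree: (((((F:1/2,W:1/2):4,L:9/2):11/6,K:19/3):19/24,(G:2,O:2):41/8):29/12,(V:1,Z:1):205/24)
total length: 973/24

(((((F:1/2,W:1/2):4,L:9/2):11/6,K:19/3):19/24,(G:2,O:2):41/8):29/12,(V:1,Z:1):205/24)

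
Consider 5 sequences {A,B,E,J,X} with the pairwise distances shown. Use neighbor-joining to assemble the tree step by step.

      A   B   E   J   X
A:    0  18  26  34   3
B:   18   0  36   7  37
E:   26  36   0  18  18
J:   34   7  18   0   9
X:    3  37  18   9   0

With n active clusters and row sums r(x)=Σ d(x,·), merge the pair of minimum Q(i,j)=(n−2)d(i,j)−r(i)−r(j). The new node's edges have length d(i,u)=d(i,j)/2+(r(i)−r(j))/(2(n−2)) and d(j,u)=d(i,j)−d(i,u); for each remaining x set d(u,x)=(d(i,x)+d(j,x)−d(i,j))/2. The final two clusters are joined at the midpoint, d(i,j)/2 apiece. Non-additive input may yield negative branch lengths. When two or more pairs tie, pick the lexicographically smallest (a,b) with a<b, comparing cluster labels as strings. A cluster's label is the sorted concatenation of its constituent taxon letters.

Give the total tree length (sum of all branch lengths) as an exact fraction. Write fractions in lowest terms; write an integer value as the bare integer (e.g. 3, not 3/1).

step 1: merge (B,J) at d=7, Q=-145; branch lengths B→17/2, J→-3/2; new cluster BJ
  updated: d(A,BJ)=45/2, d(BJ,E)=47/2, d(BJ,X)=39/2
step 2: merge (A,X) at d=3, Q=-86; branch lengths A→17/4, X→-5/4; new cluster AX
  updated: d(AX,BJ)=39/2, d(AX,E)=41/2
step 3: merge (AX,BJ) at d=39/2, Q=-127/2; branch lengths AX→33/4, BJ→45/4; new cluster ABJX
  updated: d(ABJX,E)=49/4
step 4: merge (ABJX,E) at d=49/4; branch lengths ABJX→49/8, E→49/8; new cluster ABEJX
final tree: (((A:17/4,X:-5/4):33/4,(B:17/2,J:-3/2):45/4):49/8,E:49/8)
total length: 167/4

167/4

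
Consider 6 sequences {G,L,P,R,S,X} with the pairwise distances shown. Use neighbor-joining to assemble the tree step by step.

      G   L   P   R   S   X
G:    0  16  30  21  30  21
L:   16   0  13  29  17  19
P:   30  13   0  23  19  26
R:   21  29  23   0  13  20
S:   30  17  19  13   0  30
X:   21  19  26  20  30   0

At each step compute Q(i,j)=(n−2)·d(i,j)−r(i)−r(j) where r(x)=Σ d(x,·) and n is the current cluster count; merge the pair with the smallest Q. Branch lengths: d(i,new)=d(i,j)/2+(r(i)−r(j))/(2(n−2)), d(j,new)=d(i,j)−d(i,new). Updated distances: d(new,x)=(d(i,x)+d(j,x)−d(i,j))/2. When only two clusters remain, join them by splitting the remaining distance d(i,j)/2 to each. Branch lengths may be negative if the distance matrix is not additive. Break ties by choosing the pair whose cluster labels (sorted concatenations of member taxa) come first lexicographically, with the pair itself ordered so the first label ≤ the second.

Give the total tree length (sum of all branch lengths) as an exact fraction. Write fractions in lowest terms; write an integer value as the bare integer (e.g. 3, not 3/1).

1. join R+S (d=13, Q=-163) ⇒ RS; edges |R|=49/8, |S|=55/8
  updated: d(G,RS)=19, d(L,RS)=33/2, d(P,RS)=29/2, d(RS,X)=37/2
2. join L+P (d=13, Q=-109) ⇒ LP; edges |L|=10/3, |P|=29/3
  updated: d(G,LP)=33/2, d(LP,RS)=9, d(LP,X)=16
3. join G+X (d=21, Q=-70) ⇒ GX; edges |G|=43/4, |X|=41/4
  updated: d(GX,LP)=23/4, d(GX,RS)=33/4
4. join GX+LP (d=23/4, Q=-23) ⇒ GLPX; edges |GX|=5/2, |LP|=13/4
  updated: d(GLPX,RS)=23/4
5. join GLPX+RS (d=23/4) ⇒ GLPRSX; edges |GLPX|=23/8, |RS|=23/8
final tree: (((G:43/4,X:41/4):5/2,(L:10/3,P:29/3):13/4):23/8,(R:49/8,S:55/8):23/8)
total length: 117/2

117/2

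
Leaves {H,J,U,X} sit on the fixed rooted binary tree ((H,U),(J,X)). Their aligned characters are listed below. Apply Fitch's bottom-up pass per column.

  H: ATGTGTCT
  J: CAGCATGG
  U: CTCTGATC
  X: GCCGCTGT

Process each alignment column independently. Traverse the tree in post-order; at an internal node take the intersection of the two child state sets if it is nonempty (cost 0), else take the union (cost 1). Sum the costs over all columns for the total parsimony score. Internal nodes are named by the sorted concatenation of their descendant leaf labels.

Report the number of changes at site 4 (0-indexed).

2

site 0, node HU: H={A} ∪ U={C} → {A,C} (+1)
site 0, node JX: J={C} ∪ X={G} → {C,G} (+1)
site 0, node HJUX: HU={A,C} ∩ JX={C,G} → {C} (+0)
site 1, node HU: H={T} ∩ U={T} → {T} (+0)
site 1, node JX: J={A} ∪ X={C} → {A,C} (+1)
site 1, node HJUX: HU={T} ∪ JX={A,C} → {A,C,T} (+1)
site 2, node HU: H={G} ∪ U={C} → {C,G} (+1)
site 2, node JX: J={G} ∪ X={C} → {C,G} (+1)
site 2, node HJUX: HU={C,G} ∩ JX={C,G} → {C,G} (+0)
site 3, node HU: H={T} ∩ U={T} → {T} (+0)
site 3, node JX: J={C} ∪ X={G} → {C,G} (+1)
site 3, node HJUX: HU={T} ∪ JX={C,G} → {C,G,T} (+1)
site 4, node HU: H={G} ∩ U={G} → {G} (+0)
site 4, node JX: J={A} ∪ X={C} → {A,C} (+1)
site 4, node HJUX: HU={G} ∪ JX={A,C} → {A,C,G} (+1)
site 5, node HU: H={T} ∪ U={A} → {A,T} (+1)
site 5, node JX: J={T} ∩ X={T} → {T} (+0)
site 5, node HJUX: HU={A,T} ∩ JX={T} → {T} (+0)
site 6, node HU: H={C} ∪ U={T} → {C,T} (+1)
site 6, node JX: J={G} ∩ X={G} → {G} (+0)
site 6, node HJUX: HU={C,T} ∪ JX={G} → {C,G,T} (+1)
site 7, node HU: H={T} ∪ U={C} → {C,T} (+1)
site 7, node JX: J={G} ∪ X={T} → {G,T} (+1)
site 7, node HJUX: HU={C,T} ∩ JX={G,T} → {T} (+0)
per-site changes: [2, 2, 2, 2, 2, 1, 2, 2]; total = 15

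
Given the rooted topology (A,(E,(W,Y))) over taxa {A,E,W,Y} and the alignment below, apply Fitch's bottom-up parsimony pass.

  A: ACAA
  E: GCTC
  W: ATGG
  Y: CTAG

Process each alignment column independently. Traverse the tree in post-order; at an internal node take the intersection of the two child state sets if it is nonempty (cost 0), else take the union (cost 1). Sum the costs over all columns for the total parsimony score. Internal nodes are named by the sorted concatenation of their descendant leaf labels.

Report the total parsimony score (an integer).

WY@0: {A} ∪ {C} = {A,C} (union, +1)
EWY@0: {G} ∪ {A,C} = {A,C,G} (union, +1)
AEWY@0: {A} ∩ {A,C,G} = {A} (intersection, +0)
WY@1: {T} ∩ {T} = {T} (intersection, +0)
EWY@1: {C} ∪ {T} = {C,T} (union, +1)
AEWY@1: {C} ∩ {C,T} = {C} (intersection, +0)
WY@2: {G} ∪ {A} = {A,G} (union, +1)
EWY@2: {T} ∪ {A,G} = {A,G,T} (union, +1)
AEWY@2: {A} ∩ {A,G,T} = {A} (intersection, +0)
WY@3: {G} ∩ {G} = {G} (intersection, +0)
EWY@3: {C} ∪ {G} = {C,G} (union, +1)
AEWY@3: {A} ∪ {C,G} = {A,C,G} (union, +1)
per-site changes: [2, 1, 2, 2]; total = 7

7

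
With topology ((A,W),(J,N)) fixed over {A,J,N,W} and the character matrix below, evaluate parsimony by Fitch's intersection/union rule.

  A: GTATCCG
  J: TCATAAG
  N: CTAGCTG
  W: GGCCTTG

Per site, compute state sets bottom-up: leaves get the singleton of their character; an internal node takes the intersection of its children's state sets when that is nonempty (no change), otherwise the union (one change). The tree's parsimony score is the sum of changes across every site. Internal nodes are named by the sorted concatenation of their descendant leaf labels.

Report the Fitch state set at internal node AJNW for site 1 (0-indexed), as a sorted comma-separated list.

[col 0] AW: children A:{G}, W:{G} ∩→ {G}; cost 0
[col 0] JN: children J:{T}, N:{C} ∪→ {C,T}; cost 1
[col 0] AJNW: children AW:{G}, JN:{C,T} ∪→ {C,G,T}; cost 1
[col 1] AW: children A:{T}, W:{G} ∪→ {G,T}; cost 1
[col 1] JN: children J:{C}, N:{T} ∪→ {C,T}; cost 1
[col 1] AJNW: children AW:{G,T}, JN:{C,T} ∩→ {T}; cost 0
[col 2] AW: children A:{A}, W:{C} ∪→ {A,C}; cost 1
[col 2] JN: children J:{A}, N:{A} ∩→ {A}; cost 0
[col 2] AJNW: children AW:{A,C}, JN:{A} ∩→ {A}; cost 0
[col 3] AW: children A:{T}, W:{C} ∪→ {C,T}; cost 1
[col 3] JN: children J:{T}, N:{G} ∪→ {G,T}; cost 1
[col 3] AJNW: children AW:{C,T}, JN:{G,T} ∩→ {T}; cost 0
[col 4] AW: children A:{C}, W:{T} ∪→ {C,T}; cost 1
[col 4] JN: children J:{A}, N:{C} ∪→ {A,C}; cost 1
[col 4] AJNW: children AW:{C,T}, JN:{A,C} ∩→ {C}; cost 0
[col 5] AW: children A:{C}, W:{T} ∪→ {C,T}; cost 1
[col 5] JN: children J:{A}, N:{T} ∪→ {A,T}; cost 1
[col 5] AJNW: children AW:{C,T}, JN:{A,T} ∩→ {T}; cost 0
[col 6] AW: children A:{G}, W:{G} ∩→ {G}; cost 0
[col 6] JN: children J:{G}, N:{G} ∩→ {G}; cost 0
[col 6] AJNW: children AW:{G}, JN:{G} ∩→ {G}; cost 0
per-site changes: [2, 2, 1, 2, 2, 2, 0]; total = 11

T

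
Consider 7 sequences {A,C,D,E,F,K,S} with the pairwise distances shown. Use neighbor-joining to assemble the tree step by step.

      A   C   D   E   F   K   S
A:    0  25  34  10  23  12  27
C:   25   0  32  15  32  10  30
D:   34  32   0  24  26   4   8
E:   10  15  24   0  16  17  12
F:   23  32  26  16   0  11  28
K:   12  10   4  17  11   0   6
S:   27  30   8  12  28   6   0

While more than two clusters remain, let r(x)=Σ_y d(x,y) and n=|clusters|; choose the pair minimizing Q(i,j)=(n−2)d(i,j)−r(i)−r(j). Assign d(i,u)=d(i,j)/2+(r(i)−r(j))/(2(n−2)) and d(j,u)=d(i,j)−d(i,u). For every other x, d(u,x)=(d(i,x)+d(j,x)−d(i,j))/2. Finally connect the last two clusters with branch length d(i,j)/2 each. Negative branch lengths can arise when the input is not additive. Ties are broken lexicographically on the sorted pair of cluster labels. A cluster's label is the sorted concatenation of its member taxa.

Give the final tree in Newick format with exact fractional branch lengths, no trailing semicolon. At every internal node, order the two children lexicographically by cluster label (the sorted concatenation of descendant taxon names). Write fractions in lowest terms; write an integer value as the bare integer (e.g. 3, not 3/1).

(((A:283/32,E:37/32):51/32,C:429/32):107/64,(((D:57/10,S:23/10):89/16,K:-73/16):121/24,F:275/24):107/64)

iteration 1: select D,S (d=8, Q=-199); attach at lengths (57/10, 23/10); label the merged cluster DS
  updated: d(A,DS)=53/2, d(C,DS)=27, d(DS,E)=14, d(DS,F)=23, d(DS,K)=1
iteration 2: select DS,K (d=1, Q=-277/2); attach at lengths (89/16, -73/16); label the merged cluster DKS
  updated: d(A,DKS)=75/4, d(C,DKS)=18, d(DKS,E)=15, d(DKS,F)=33/2
iteration 3: select DKS,F (d=33/2, Q=-425/4); attach at lengths (121/24, 275/24); label the merged cluster DFKS
  updated: d(A,DFKS)=101/8, d(C,DFKS)=67/4, d(DFKS,E)=29/4
iteration 4: select A,E (d=10, Q=-479/8); attach at lengths (283/32, 37/32); label the merged cluster AE
  updated: d(AE,C)=15, d(AE,DFKS)=79/16
iteration 5: select AE,C (d=15, Q=-587/16); attach at lengths (51/32, 429/32); label the merged cluster ACE
  updated: d(ACE,DFKS)=107/32
iteration 6: select ACE,DFKS (d=107/32); attach at lengths (107/64, 107/64); label the merged cluster ACDEFKS
final tree: (((A:283/32,E:37/32):51/32,C:429/32):107/64,(((D:57/10,S:23/10):89/16,K:-73/16):121/24,F:275/24):107/64)
total length: 1723/32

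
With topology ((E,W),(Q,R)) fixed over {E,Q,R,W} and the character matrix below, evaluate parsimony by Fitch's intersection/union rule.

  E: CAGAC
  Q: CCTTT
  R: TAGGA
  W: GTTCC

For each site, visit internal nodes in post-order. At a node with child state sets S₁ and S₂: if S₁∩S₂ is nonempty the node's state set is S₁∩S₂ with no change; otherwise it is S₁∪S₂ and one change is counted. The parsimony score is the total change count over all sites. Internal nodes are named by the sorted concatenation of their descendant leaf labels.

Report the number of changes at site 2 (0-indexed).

EW@0: {C} ∪ {G} = {C,G} (union, +1)
QR@0: {C} ∪ {T} = {C,T} (union, +1)
EQRW@0: {C,G} ∩ {C,T} = {C} (intersection, +0)
EW@1: {A} ∪ {T} = {A,T} (union, +1)
QR@1: {C} ∪ {A} = {A,C} (union, +1)
EQRW@1: {A,T} ∩ {A,C} = {A} (intersection, +0)
EW@2: {G} ∪ {T} = {G,T} (union, +1)
QR@2: {T} ∪ {G} = {G,T} (union, +1)
EQRW@2: {G,T} ∩ {G,T} = {G,T} (intersection, +0)
EW@3: {A} ∪ {C} = {A,C} (union, +1)
QR@3: {T} ∪ {G} = {G,T} (union, +1)
EQRW@3: {A,C} ∪ {G,T} = {A,C,G,T} (union, +1)
EW@4: {C} ∩ {C} = {C} (intersection, +0)
QR@4: {T} ∪ {A} = {A,T} (union, +1)
EQRW@4: {C} ∪ {A,T} = {A,C,T} (union, +1)
per-site changes: [2, 2, 2, 3, 2]; total = 11

2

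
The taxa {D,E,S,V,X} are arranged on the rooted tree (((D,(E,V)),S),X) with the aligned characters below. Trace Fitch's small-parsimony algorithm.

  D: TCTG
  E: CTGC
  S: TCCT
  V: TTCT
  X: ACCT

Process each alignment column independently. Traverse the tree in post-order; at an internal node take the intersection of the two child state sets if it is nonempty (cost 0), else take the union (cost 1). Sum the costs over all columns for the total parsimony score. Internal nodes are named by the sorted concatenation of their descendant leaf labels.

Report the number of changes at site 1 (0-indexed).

EV@0: {C} ∪ {T} = {C,T} (union, +1)
DEV@0: {T} ∩ {C,T} = {T} (intersection, +0)
DESV@0: {T} ∩ {T} = {T} (intersection, +0)
DESVX@0: {T} ∪ {A} = {A,T} (union, +1)
EV@1: {T} ∩ {T} = {T} (intersection, +0)
DEV@1: {C} ∪ {T} = {C,T} (union, +1)
DESV@1: {C,T} ∩ {C} = {C} (intersection, +0)
DESVX@1: {C} ∩ {C} = {C} (intersection, +0)
EV@2: {G} ∪ {C} = {C,G} (union, +1)
DEV@2: {T} ∪ {C,G} = {C,G,T} (union, +1)
DESV@2: {C,G,T} ∩ {C} = {C} (intersection, +0)
DESVX@2: {C} ∩ {C} = {C} (intersection, +0)
EV@3: {C} ∪ {T} = {C,T} (union, +1)
DEV@3: {G} ∪ {C,T} = {C,G,T} (union, +1)
DESV@3: {C,G,T} ∩ {T} = {T} (intersection, +0)
DESVX@3: {T} ∩ {T} = {T} (intersection, +0)
per-site changes: [2, 1, 2, 2]; total = 7

1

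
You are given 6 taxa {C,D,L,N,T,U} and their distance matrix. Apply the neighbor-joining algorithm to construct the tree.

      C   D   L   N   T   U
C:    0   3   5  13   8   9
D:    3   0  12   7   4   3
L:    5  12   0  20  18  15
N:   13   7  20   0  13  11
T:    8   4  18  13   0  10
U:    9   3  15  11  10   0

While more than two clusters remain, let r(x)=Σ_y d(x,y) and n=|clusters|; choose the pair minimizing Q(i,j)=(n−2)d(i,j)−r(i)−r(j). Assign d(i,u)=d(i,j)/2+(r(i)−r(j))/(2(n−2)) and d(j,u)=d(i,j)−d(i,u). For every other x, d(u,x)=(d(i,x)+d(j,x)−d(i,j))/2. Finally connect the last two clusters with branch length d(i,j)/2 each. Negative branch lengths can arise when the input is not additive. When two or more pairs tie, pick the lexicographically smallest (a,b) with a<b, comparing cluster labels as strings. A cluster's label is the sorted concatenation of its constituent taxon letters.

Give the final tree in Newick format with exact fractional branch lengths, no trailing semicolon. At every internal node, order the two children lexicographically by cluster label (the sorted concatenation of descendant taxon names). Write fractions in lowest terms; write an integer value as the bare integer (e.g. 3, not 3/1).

((((C:-3/2,L:13/2):89/16,T:79/16):5/16,D:-17/16):9/32,(N:89/12,U:43/12):9/32)

1. join C+L (d=5, Q=-88) ⇒ CL; edges |C|=-3/2, |L|=13/2
  updated: d(CL,D)=5, d(CL,N)=14, d(CL,T)=21/2, d(CL,U)=19/2
2. join N+U (d=11, Q=-91/2) ⇒ NU; edges |N|=89/12, |U|=43/12
  updated: d(CL,NU)=25/4, d(D,NU)=-1/2, d(NU,T)=6
3. join CL+T (d=21/2, Q=-85/4) ⇒ CLT; edges |CL|=89/16, |T|=79/16
  updated: d(CLT,D)=-3/4, d(CLT,NU)=7/8
4. join CLT+D (d=-3/4, Q=3/8) ⇒ CDLT; edges |CLT|=5/16, |D|=-17/16
  updated: d(CDLT,NU)=9/16
5. join CDLT+NU (d=9/16) ⇒ CDLNTU; edges |CDLT|=9/32, |NU|=9/32
final tree: ((((C:-3/2,L:13/2):89/16,T:79/16):5/16,D:-17/16):9/32,(N:89/12,U:43/12):9/32)
total length: 421/16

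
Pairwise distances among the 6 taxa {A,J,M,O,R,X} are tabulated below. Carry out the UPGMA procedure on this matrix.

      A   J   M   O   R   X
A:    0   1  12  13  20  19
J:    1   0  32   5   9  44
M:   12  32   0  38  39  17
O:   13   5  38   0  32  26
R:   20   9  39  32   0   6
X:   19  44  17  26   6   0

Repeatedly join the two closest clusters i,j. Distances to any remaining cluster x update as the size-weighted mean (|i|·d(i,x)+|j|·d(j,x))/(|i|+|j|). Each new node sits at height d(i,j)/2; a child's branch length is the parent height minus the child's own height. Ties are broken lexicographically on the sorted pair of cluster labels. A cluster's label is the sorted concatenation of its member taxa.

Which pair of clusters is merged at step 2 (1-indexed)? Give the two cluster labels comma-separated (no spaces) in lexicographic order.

R,X

1. join A+J (d=1) ⇒ AJ; edges |A|=1/2, |J|=1/2
  updated: d(AJ,M)=22, d(AJ,O)=9, d(AJ,R)=29/2, d(AJ,X)=63/2
2. join R+X (d=6) ⇒ RX; edges |R|=3, |X|=3
  updated: d(AJ,RX)=23, d(M,RX)=28, d(O,RX)=29
3. join AJ+O (d=9) ⇒ AJO; edges |AJ|=4, |O|=9/2
  updated: d(AJO,M)=82/3, d(AJO,RX)=25
4. join AJO+RX (d=25) ⇒ AJORX; edges |AJO|=8, |RX|=19/2
  updated: d(AJORX,M)=138/5
5. join AJORX+M (d=138/5) ⇒ AJMORX; edges |AJORX|=13/10, |M|=69/5
final tree: ((((A:1/2,J:1/2):4,O:9/2):8,(R:3,X:3):19/2):13/10,M:69/5)
total length: 481/10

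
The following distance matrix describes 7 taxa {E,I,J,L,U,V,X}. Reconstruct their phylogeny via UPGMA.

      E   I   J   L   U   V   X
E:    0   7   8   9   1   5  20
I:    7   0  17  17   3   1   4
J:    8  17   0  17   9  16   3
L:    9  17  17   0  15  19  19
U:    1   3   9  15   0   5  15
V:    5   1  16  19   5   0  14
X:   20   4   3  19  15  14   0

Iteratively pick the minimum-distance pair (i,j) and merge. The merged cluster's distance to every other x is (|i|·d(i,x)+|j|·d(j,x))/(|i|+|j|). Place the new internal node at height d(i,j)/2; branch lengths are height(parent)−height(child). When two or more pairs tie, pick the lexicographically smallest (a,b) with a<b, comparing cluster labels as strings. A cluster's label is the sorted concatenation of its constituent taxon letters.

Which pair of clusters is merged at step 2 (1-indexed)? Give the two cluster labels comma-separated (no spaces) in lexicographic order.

I,V

iteration 1: select E,U (d=1); attach at lengths (1/2, 1/2); label the merged cluster EU
  updated: d(EU,I)=5, d(EU,J)=17/2, d(EU,L)=12, d(EU,V)=5, d(EU,X)=35/2
iteration 2: select I,V (d=1); attach at lengths (1/2, 1/2); label the merged cluster IV
  updated: d(EU,IV)=5, d(IV,J)=33/2, d(IV,L)=18, d(IV,X)=9
iteration 3: select J,X (d=3); attach at lengths (3/2, 3/2); label the merged cluster JX
  updated: d(EU,JX)=13, d(IV,JX)=51/4, d(JX,L)=18
iteration 4: select EU,IV (d=5); attach at lengths (2, 2); label the merged cluster EIUV
  updated: d(EIUV,JX)=103/8, d(EIUV,L)=15
iteration 5: select EIUV,JX (d=103/8); attach at lengths (63/16, 79/16); label the merged cluster EIJUVX
  updated: d(EIJUVX,L)=16
iteration 6: select EIJUVX,L (d=16); attach at lengths (25/16, 8); label the merged cluster EIJLUVX
final tree: ((((E:1/2,U:1/2):2,(I:1/2,V:1/2):2):63/16,(J:3/2,X:3/2):79/16):25/16,L:8)
total length: 439/16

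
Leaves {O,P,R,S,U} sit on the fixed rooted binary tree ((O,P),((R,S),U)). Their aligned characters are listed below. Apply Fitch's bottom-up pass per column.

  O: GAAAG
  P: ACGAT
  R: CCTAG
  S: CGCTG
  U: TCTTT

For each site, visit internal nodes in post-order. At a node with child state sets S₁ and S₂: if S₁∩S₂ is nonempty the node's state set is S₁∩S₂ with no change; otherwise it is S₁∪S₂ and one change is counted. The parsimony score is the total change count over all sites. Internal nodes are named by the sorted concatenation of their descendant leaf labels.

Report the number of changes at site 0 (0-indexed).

OP@0: {G} ∪ {A} = {A,G} (union, +1)
RS@0: {C} ∩ {C} = {C} (intersection, +0)
RSU@0: {C} ∪ {T} = {C,T} (union, +1)
OPRSU@0: {A,G} ∪ {C,T} = {A,C,G,T} (union, +1)
OP@1: {A} ∪ {C} = {A,C} (union, +1)
RS@1: {C} ∪ {G} = {C,G} (union, +1)
RSU@1: {C,G} ∩ {C} = {C} (intersection, +0)
OPRSU@1: {A,C} ∩ {C} = {C} (intersection, +0)
OP@2: {A} ∪ {G} = {A,G} (union, +1)
RS@2: {T} ∪ {C} = {C,T} (union, +1)
RSU@2: {C,T} ∩ {T} = {T} (intersection, +0)
OPRSU@2: {A,G} ∪ {T} = {A,G,T} (union, +1)
OP@3: {A} ∩ {A} = {A} (intersection, +0)
RS@3: {A} ∪ {T} = {A,T} (union, +1)
RSU@3: {A,T} ∩ {T} = {T} (intersection, +0)
OPRSU@3: {A} ∪ {T} = {A,T} (union, +1)
OP@4: {G} ∪ {T} = {G,T} (union, +1)
RS@4: {G} ∩ {G} = {G} (intersection, +0)
RSU@4: {G} ∪ {T} = {G,T} (union, +1)
OPRSU@4: {G,T} ∩ {G,T} = {G,T} (intersection, +0)
per-site changes: [3, 2, 3, 2, 2]; total = 12

3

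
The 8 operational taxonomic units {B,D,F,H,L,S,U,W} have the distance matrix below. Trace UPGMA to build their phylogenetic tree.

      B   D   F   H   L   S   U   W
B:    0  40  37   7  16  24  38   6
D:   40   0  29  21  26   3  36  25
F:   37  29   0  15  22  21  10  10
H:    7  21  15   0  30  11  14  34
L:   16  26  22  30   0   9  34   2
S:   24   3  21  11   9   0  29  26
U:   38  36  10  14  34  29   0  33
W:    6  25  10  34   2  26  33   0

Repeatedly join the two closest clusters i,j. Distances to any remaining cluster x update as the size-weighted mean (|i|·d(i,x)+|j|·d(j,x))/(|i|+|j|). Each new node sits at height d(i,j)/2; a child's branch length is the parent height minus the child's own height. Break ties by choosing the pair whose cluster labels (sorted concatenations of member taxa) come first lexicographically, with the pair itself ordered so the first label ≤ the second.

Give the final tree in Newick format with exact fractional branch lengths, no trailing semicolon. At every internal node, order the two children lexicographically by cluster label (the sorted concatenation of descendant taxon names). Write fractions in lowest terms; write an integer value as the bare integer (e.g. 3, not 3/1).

((((B:7/2,H:7/2):29/4,(L:1,W:1):39/4):5/8,(D:3/2,S:3/2):79/8):15/8,(F:5,U:5):33/4)

iteration 1: select L,W (d=2); attach at lengths (1, 1); label the merged cluster LW
  updated: d(B,LW)=11, d(D,LW)=51/2, d(F,LW)=16, d(H,LW)=32, d(LW,S)=35/2, d(LW,U)=67/2
iteration 2: select D,S (d=3); attach at lengths (3/2, 3/2); label the merged cluster DS
  updated: d(B,DS)=32, d(DS,F)=25, d(DS,H)=16, d(DS,LW)=43/2, d(DS,U)=65/2
iteration 3: select B,H (d=7); attach at lengths (7/2, 7/2); label the merged cluster BH
  updated: d(BH,DS)=24, d(BH,F)=26, d(BH,LW)=43/2, d(BH,U)=26
iteration 4: select F,U (d=10); attach at lengths (5, 5); label the merged cluster FU
  updated: d(BH,FU)=26, d(DS,FU)=115/4, d(FU,LW)=99/4
iteration 5: select BH,LW (d=43/2); attach at lengths (29/4, 39/4); label the merged cluster BHLW
  updated: d(BHLW,DS)=91/4, d(BHLW,FU)=203/8
iteration 6: select BHLW,DS (d=91/4); attach at lengths (5/8, 79/8); label the merged cluster BDHLSW
  updated: d(BDHLSW,FU)=53/2
iteration 7: select BDHLSW,FU (d=53/2); attach at lengths (15/8, 33/4); label the merged cluster BDFHLSUW
final tree: ((((B:7/2,H:7/2):29/4,(L:1,W:1):39/4):5/8,(D:3/2,S:3/2):79/8):15/8,(F:5,U:5):33/4)
total length: 477/8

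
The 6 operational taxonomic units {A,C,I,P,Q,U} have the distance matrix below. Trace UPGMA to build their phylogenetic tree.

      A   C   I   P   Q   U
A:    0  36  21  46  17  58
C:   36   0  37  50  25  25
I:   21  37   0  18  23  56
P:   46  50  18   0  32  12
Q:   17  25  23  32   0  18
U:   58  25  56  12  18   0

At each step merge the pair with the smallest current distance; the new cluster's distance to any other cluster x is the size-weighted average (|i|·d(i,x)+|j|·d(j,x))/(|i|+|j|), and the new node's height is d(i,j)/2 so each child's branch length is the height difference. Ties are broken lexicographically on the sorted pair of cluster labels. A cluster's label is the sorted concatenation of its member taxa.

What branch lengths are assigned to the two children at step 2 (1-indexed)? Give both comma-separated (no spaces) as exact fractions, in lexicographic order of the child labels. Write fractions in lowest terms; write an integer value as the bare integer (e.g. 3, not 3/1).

iteration 1: select P,U (d=12); attach at lengths (6, 6); label the merged cluster PU
  updated: d(A,PU)=52, d(C,PU)=75/2, d(I,PU)=37, d(PU,Q)=25
iteration 2: select A,Q (d=17); attach at lengths (17/2, 17/2); label the merged cluster AQ
  updated: d(AQ,C)=61/2, d(AQ,I)=22, d(AQ,PU)=77/2
iteration 3: select AQ,I (d=22); attach at lengths (5/2, 11); label the merged cluster AIQ
  updated: d(AIQ,C)=98/3, d(AIQ,PU)=38
iteration 4: select AIQ,C (d=98/3); attach at lengths (16/3, 49/3); label the merged cluster ACIQ
  updated: d(ACIQ,PU)=303/8
iteration 5: select ACIQ,PU (d=303/8); attach at lengths (125/48, 207/16); label the merged cluster ACIPQU
final tree: ((((A:17/2,Q:17/2):5/2,I:11):16/3,C:49/3):125/48,(P:6,U:6):207/16)
total length: 1913/24

17/2,17/2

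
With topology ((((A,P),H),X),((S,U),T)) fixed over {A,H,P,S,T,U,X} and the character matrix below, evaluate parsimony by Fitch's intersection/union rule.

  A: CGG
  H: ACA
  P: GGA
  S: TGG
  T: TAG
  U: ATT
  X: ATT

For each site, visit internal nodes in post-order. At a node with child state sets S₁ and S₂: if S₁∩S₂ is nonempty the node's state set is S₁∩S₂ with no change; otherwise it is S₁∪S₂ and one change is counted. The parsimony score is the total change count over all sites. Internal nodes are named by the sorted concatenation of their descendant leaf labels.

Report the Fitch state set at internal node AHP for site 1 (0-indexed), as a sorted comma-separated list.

AP@0: {C} ∪ {G} = {C,G} (union, +1)
AHP@0: {C,G} ∪ {A} = {A,C,G} (union, +1)
AHPX@0: {A,C,G} ∩ {A} = {A} (intersection, +0)
SU@0: {T} ∪ {A} = {A,T} (union, +1)
STU@0: {A,T} ∩ {T} = {T} (intersection, +0)
AHPSTUX@0: {A} ∪ {T} = {A,T} (union, +1)
AP@1: {G} ∩ {G} = {G} (intersection, +0)
AHP@1: {G} ∪ {C} = {C,G} (union, +1)
AHPX@1: {C,G} ∪ {T} = {C,G,T} (union, +1)
SU@1: {G} ∪ {T} = {G,T} (union, +1)
STU@1: {G,T} ∪ {A} = {A,G,T} (union, +1)
AHPSTUX@1: {C,G,T} ∩ {A,G,T} = {G,T} (intersection, +0)
AP@2: {G} ∪ {A} = {A,G} (union, +1)
AHP@2: {A,G} ∩ {A} = {A} (intersection, +0)
AHPX@2: {A} ∪ {T} = {A,T} (union, +1)
SU@2: {G} ∪ {T} = {G,T} (union, +1)
STU@2: {G,T} ∩ {G} = {G} (intersection, +0)
AHPSTUX@2: {A,T} ∪ {G} = {A,G,T} (union, +1)
per-site changes: [4, 4, 4]; total = 12

C,G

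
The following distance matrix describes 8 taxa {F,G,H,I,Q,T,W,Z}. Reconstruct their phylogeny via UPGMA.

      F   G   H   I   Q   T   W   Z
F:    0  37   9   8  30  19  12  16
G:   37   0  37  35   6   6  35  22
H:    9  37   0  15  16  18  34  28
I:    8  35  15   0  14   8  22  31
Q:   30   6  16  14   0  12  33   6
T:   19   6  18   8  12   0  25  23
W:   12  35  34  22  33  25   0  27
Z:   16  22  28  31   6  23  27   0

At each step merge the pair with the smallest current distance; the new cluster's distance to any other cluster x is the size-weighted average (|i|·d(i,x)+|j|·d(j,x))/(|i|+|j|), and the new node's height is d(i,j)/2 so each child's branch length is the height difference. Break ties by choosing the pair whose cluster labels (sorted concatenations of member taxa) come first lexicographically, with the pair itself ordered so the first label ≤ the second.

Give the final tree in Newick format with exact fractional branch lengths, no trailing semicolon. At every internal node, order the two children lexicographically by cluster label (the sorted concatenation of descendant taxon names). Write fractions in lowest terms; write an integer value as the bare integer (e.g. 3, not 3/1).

((((F:4,I:4):2,H:6):16/3,W:34/3):139/96,(((G:3,Q:3):3/2,T:9/2):4,Z:17/2):137/32)

step 1: merge (G,Q) at d=6; branch lengths G→3, Q→3; new cluster GQ
  updated: d(F,GQ)=67/2, d(GQ,H)=53/2, d(GQ,I)=49/2, d(GQ,T)=9, d(GQ,W)=34, d(GQ,Z)=14
step 2: merge (F,I) at d=8; branch lengths F→4, I→4; new cluster FI
  updated: d(FI,GQ)=29, d(FI,H)=12, d(FI,T)=27/2, d(FI,W)=17, d(FI,Z)=47/2
step 3: merge (GQ,T) at d=9; branch lengths GQ→3/2, T→9/2; new cluster GQT
  updated: d(FI,GQT)=143/6, d(GQT,H)=71/3, d(GQT,W)=31, d(GQT,Z)=17
step 4: merge (FI,H) at d=12; branch lengths FI→2, H→6; new cluster FHI
  updated: d(FHI,GQT)=214/9, d(FHI,W)=68/3, d(FHI,Z)=25
step 5: merge (GQT,Z) at d=17; branch lengths GQT→4, Z→17/2; new cluster GQTZ
  updated: d(FHI,GQTZ)=289/12, d(GQTZ,W)=30
step 6: merge (FHI,W) at d=68/3; branch lengths FHI→16/3, W→34/3; new cluster FHIW
  updated: d(FHIW,GQTZ)=409/16
step 7: merge (FHIW,GQTZ) at d=409/16; branch lengths FHIW→139/96, GQTZ→137/32; new cluster FGHIQTWZ
final tree: ((((F:4,I:4):2,H:6):16/3,W:34/3):139/96,(((G:3,Q:3):3/2,T:9/2):4,Z:17/2):137/32)
total length: 3019/48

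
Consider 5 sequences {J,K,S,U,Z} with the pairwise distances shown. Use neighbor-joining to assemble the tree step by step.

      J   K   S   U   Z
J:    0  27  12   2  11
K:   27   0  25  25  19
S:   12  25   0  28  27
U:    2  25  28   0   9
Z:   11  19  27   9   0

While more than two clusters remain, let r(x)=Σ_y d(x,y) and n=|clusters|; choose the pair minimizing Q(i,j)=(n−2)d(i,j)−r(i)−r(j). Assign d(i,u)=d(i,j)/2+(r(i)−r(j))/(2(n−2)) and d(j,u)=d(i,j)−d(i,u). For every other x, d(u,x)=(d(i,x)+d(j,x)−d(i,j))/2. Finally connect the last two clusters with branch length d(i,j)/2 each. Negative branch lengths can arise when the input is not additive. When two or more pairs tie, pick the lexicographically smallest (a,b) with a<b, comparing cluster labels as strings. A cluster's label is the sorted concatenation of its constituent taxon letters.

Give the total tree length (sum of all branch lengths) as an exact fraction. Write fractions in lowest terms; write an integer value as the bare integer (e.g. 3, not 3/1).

83/2

1. join K+S (d=25, Q=-113) ⇒ KS; edges |K|=79/6, |S|=71/6
  updated: d(J,KS)=7, d(KS,U)=14, d(KS,Z)=21/2
2. join J+U (d=2, Q=-41) ⇒ JU; edges |J|=-1/4, |U|=9/4
  updated: d(JU,KS)=19/2, d(JU,Z)=9
3. join JU+KS (d=19/2, Q=-29) ⇒ JKSU; edges |JU|=4, |KS|=11/2
  updated: d(JKSU,Z)=5
4. join JKSU+Z (d=5) ⇒ JKSUZ; edges |JKSU|=5/2, |Z|=5/2
final tree: (((J:-1/4,U:9/4):4,(K:79/6,S:71/6):11/2):5/2,Z:5/2)
total length: 83/2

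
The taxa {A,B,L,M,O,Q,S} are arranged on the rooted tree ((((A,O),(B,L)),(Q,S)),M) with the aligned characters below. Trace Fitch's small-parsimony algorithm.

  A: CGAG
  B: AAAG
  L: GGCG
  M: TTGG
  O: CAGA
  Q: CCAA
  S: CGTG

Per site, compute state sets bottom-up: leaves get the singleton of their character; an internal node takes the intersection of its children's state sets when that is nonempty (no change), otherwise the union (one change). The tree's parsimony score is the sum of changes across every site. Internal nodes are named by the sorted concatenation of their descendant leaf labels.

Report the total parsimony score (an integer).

13

site 0, node AO: A={C} ∩ O={C} → {C} (+0)
site 0, node BL: B={A} ∪ L={G} → {A,G} (+1)
site 0, node ABLO: AO={C} ∪ BL={A,G} → {A,C,G} (+1)
site 0, node QS: Q={C} ∩ S={C} → {C} (+0)
site 0, node ABLOQS: ABLO={A,C,G} ∩ QS={C} → {C} (+0)
site 0, node ABLMOQS: ABLOQS={C} ∪ M={T} → {C,T} (+1)
site 1, node AO: A={G} ∪ O={A} → {A,G} (+1)
site 1, node BL: B={A} ∪ L={G} → {A,G} (+1)
site 1, node ABLO: AO={A,G} ∩ BL={A,G} → {A,G} (+0)
site 1, node QS: Q={C} ∪ S={G} → {C,G} (+1)
site 1, node ABLOQS: ABLO={A,G} ∩ QS={C,G} → {G} (+0)
site 1, node ABLMOQS: ABLOQS={G} ∪ M={T} → {G,T} (+1)
site 2, node AO: A={A} ∪ O={G} → {A,G} (+1)
site 2, node BL: B={A} ∪ L={C} → {A,C} (+1)
site 2, node ABLO: AO={A,G} ∩ BL={A,C} → {A} (+0)
site 2, node QS: Q={A} ∪ S={T} → {A,T} (+1)
site 2, node ABLOQS: ABLO={A} ∩ QS={A,T} → {A} (+0)
site 2, node ABLMOQS: ABLOQS={A} ∪ M={G} → {A,G} (+1)
site 3, node AO: A={G} ∪ O={A} → {A,G} (+1)
site 3, node BL: B={G} ∩ L={G} → {G} (+0)
site 3, node ABLO: AO={A,G} ∩ BL={G} → {G} (+0)
site 3, node QS: Q={A} ∪ S={G} → {A,G} (+1)
site 3, node ABLOQS: ABLO={G} ∩ QS={A,G} → {G} (+0)
site 3, node ABLMOQS: ABLOQS={G} ∩ M={G} → {G} (+0)
per-site changes: [3, 4, 4, 2]; total = 13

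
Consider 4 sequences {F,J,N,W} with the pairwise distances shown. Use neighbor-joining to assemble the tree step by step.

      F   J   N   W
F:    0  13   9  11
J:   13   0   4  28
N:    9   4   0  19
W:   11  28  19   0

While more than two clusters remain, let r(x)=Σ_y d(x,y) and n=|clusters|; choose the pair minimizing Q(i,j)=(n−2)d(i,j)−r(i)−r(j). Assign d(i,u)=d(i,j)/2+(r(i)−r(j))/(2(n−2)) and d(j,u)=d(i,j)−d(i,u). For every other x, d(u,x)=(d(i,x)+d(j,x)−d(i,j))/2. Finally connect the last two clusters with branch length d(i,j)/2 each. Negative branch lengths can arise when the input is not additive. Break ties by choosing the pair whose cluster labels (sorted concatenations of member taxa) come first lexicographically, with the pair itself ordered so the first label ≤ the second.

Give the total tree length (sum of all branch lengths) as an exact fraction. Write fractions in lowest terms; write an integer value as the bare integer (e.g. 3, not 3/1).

1. join F+W (d=11, Q=-69) ⇒ FW; edges |F|=-3/4, |W|=47/4
  updated: d(FW,J)=15, d(FW,N)=17/2
2. join FW+J (d=15, Q=-55/2) ⇒ FJW; edges |FW|=39/4, |J|=21/4
  updated: d(FJW,N)=-5/4
3. join FJW+N (d=-5/4) ⇒ FJNW; edges |FJW|=-5/8, |N|=-5/8
final tree: (((F:-3/4,W:47/4):39/4,J:21/4):-5/8,N:-5/8)
total length: 99/4

99/4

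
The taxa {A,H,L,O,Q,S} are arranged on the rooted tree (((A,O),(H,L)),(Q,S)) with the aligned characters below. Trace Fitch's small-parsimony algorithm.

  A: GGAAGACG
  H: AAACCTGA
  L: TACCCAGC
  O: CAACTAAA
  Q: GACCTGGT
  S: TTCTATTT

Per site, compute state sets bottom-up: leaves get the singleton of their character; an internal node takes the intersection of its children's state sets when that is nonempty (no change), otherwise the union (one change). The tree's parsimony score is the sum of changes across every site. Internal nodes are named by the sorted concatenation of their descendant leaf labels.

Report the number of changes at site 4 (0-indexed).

AO@0: {G} ∪ {C} = {C,G} (union, +1)
HL@0: {A} ∪ {T} = {A,T} (union, +1)
AHLO@0: {C,G} ∪ {A,T} = {A,C,G,T} (union, +1)
QS@0: {G} ∪ {T} = {G,T} (union, +1)
AHLOQS@0: {A,C,G,T} ∩ {G,T} = {G,T} (intersection, +0)
AO@1: {G} ∪ {A} = {A,G} (union, +1)
HL@1: {A} ∩ {A} = {A} (intersection, +0)
AHLO@1: {A,G} ∩ {A} = {A} (intersection, +0)
QS@1: {A} ∪ {T} = {A,T} (union, +1)
AHLOQS@1: {A} ∩ {A,T} = {A} (intersection, +0)
AO@2: {A} ∩ {A} = {A} (intersection, +0)
HL@2: {A} ∪ {C} = {A,C} (union, +1)
AHLO@2: {A} ∩ {A,C} = {A} (intersection, +0)
QS@2: {C} ∩ {C} = {C} (intersection, +0)
AHLOQS@2: {A} ∪ {C} = {A,C} (union, +1)
AO@3: {A} ∪ {C} = {A,C} (union, +1)
HL@3: {C} ∩ {C} = {C} (intersection, +0)
AHLO@3: {A,C} ∩ {C} = {C} (intersection, +0)
QS@3: {C} ∪ {T} = {C,T} (union, +1)
AHLOQS@3: {C} ∩ {C,T} = {C} (intersection, +0)
AO@4: {G} ∪ {T} = {G,T} (union, +1)
HL@4: {C} ∩ {C} = {C} (intersection, +0)
AHLO@4: {G,T} ∪ {C} = {C,G,T} (union, +1)
QS@4: {T} ∪ {A} = {A,T} (union, +1)
AHLOQS@4: {C,G,T} ∩ {A,T} = {T} (intersection, +0)
AO@5: {A} ∩ {A} = {A} (intersection, +0)
HL@5: {T} ∪ {A} = {A,T} (union, +1)
AHLO@5: {A} ∩ {A,T} = {A} (intersection, +0)
QS@5: {G} ∪ {T} = {G,T} (union, +1)
AHLOQS@5: {A} ∪ {G,T} = {A,G,T} (union, +1)
AO@6: {C} ∪ {A} = {A,C} (union, +1)
HL@6: {G} ∩ {G} = {G} (intersection, +0)
AHLO@6: {A,C} ∪ {G} = {A,C,G} (union, +1)
QS@6: {G} ∪ {T} = {G,T} (union, +1)
AHLOQS@6: {A,C,G} ∩ {G,T} = {G} (intersection, +0)
AO@7: {G} ∪ {A} = {A,G} (union, +1)
HL@7: {A} ∪ {C} = {A,C} (union, +1)
AHLO@7: {A,G} ∩ {A,C} = {A} (intersection, +0)
QS@7: {T} ∩ {T} = {T} (intersection, +0)
AHLOQS@7: {A} ∪ {T} = {A,T} (union, +1)
per-site changes: [4, 2, 2, 2, 3, 3, 3, 3]; total = 22

3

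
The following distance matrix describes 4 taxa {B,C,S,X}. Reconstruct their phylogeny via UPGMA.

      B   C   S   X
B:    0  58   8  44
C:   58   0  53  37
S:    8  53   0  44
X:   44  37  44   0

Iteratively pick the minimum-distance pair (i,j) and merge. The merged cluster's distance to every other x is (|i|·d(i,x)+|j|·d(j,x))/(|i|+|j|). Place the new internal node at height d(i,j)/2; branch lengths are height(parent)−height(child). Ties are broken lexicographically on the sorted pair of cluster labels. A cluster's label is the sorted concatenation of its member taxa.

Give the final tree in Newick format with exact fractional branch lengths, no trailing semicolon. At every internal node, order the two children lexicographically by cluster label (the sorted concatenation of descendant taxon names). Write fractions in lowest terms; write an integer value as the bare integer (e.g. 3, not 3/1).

((B:4,S:4):167/8,(C:37/2,X:37/2):51/8)

1. join B+S (d=8) ⇒ BS; edges |B|=4, |S|=4
  updated: d(BS,C)=111/2, d(BS,X)=44
2. join C+X (d=37) ⇒ CX; edges |C|=37/2, |X|=37/2
  updated: d(BS,CX)=199/4
3. join BS+CX (d=199/4) ⇒ BCSX; edges |BS|=167/8, |CX|=51/8
final tree: ((B:4,S:4):167/8,(C:37/2,X:37/2):51/8)
total length: 289/4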